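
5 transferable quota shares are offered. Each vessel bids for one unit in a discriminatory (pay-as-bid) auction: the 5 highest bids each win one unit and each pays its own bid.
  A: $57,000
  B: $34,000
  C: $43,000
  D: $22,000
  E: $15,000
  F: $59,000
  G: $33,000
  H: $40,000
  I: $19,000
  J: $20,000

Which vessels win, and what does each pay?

F $59,000, A $57,000, C $43,000, H $40,000, B $34,000

Sorting: 59,000 (F), 57,000 (A), 43,000 (C), 40,000 (H), 34,000 (B), 33,000 (G), 22,000 (D), …
Top 5: F, A, C, H, B.
Each winner pays its own bid: F $59,000, A $57,000, C $43,000, H $40,000, B $34,000.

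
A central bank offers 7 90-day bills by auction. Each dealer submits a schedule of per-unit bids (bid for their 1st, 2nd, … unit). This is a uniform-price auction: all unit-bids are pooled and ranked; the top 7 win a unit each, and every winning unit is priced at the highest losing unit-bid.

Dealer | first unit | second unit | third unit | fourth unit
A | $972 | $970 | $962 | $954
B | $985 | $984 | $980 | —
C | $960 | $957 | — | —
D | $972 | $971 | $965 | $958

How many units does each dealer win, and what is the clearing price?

All unit-bids, highest first — top 7: 985 (B-1), 984 (B-2), 980 (B-3), 972 (A-1), 972 (D-1), 971 (D-2), 970 (A-2)
First bid not allocated: $965.
Allocation: A 2, B 3, D 2.

A 2, B 3, D 2; clearing price $965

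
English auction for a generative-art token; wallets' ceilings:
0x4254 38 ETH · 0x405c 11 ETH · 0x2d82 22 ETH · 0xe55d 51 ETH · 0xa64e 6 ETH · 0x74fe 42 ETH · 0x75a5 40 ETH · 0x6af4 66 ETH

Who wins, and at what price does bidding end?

0x6af4 wins at 51 ETH

Limits ranked: 66 (0x6af4) > 51 (0xe55d) > 42 (0x74fe) > 40 (0x75a5) > 38 (0x4254) > 22 (0x2d82) > …
0xe55d is the last rival to drop out, at 51 ETH; 0x6af4 remains and wins at that price.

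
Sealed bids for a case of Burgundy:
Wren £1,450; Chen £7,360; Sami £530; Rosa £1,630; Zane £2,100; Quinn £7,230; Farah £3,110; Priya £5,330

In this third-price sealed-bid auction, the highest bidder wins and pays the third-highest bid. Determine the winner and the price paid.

Third-price sealed-bid auction: the highest bidder wins and pays the third-highest bid.
Bids ranked: 7,360 (Chen) > 7,230 (Quinn) > 5,330 (Priya) > 3,110 (Farah) > 2,100 (Zane) > 1,630 (Rosa) > …
Chen is highest; pays the third-highest bid, £5,330.

Chen pays £5,330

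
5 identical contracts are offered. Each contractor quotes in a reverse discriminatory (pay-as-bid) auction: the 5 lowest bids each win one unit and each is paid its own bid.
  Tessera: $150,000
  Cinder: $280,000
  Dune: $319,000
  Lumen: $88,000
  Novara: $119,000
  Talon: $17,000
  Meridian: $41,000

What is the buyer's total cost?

Ordering the bids: 17,000 (Talon), 41,000 (Meridian), 88,000 (Lumen), 119,000 (Novara), 150,000 (Tessera), 280,000 (Cinder), 319,000 (Dune)
Winners (5 units): Talon, Meridian, Lumen, Novara, Tessera.
Total cost = 17,000 + 41,000 + 88,000 + 119,000 + 150,000 = $415,000.

Total cost: $415,000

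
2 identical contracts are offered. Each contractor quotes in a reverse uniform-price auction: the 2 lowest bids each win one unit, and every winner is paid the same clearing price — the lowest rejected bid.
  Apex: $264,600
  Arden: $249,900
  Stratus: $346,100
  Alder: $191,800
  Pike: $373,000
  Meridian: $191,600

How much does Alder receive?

Alder is paid $249,900

Ordering the bids: 191,600 (Meridian), 191,800 (Alder), 249,900 (Arden), 264,600 (Apex), …
Winners (2 units): Meridian, Alder.
First losing bid is Arden's $249,900, which sets the uniform price.
Alder wins → is paid $249,900.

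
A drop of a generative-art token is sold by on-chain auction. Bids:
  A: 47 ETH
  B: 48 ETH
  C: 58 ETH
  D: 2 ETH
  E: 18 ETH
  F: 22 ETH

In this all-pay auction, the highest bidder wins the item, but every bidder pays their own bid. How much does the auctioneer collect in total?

All-pay auction: the highest bidder wins the item, but every bidder pays their own bid.
Bids in order: 58 (C) > 48 (B) > 47 (A) > 22 (F) > 18 (E) > 2 (D)
C wins with the top bid; all bids are sunk regardless.
Every bidder forfeits their bid regardless of winning.
Revenue = 47 + 48 + 58 + 2 + 18 + 22 = 195 ETH.

Total revenue: 195 ETH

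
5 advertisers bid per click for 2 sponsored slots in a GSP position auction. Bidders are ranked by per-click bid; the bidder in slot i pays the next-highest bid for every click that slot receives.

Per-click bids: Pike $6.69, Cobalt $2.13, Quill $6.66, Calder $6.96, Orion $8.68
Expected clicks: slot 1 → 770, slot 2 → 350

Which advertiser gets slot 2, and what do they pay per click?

Ranked by bid: $8.68 (Orion) > $6.96 (Calder) > $6.69 (Pike) > …
Slot 2 goes to the second-ranked bidder, Calder, who pays the next bid down: $6.69/click.

Calder; $6.69 per click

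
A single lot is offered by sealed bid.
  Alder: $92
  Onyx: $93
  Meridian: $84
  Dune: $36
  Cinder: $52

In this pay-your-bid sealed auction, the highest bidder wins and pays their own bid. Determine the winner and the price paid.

Bids in order: 93 (Onyx) > 92 (Alder) > 84 (Meridian) > 52 (Cinder) > 36 (Dune)
Onyx has the highest bid and pays exactly that: $93.

Onyx pays $93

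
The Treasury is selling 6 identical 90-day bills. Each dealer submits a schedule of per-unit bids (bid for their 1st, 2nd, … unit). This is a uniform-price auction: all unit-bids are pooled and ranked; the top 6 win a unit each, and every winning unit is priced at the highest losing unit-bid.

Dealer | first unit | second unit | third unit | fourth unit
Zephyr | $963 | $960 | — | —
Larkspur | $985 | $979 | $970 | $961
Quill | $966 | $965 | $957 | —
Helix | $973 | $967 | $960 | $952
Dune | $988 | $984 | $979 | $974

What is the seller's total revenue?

Total revenue: $5,838

Pooled unit-bids ranked (top 6): 988 (Dune-1), 985 (Larkspur-1), 984 (Dune-2), 979 (Larkspur-2), 979 (Dune-3), 974 (Dune-4)
Highest rejected unit-bid = $973.
Allocation: Dune 4, Larkspur 2. Every unit priced at $973.
Revenue = 6 × 973 = $5,838.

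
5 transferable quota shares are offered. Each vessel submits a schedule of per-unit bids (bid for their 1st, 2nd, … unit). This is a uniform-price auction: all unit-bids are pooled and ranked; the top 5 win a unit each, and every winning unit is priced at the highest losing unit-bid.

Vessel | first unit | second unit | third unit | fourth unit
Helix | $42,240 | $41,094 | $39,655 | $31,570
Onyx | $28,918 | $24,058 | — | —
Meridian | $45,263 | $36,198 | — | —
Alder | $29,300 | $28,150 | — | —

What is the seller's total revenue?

All unit-bids, highest first — top 5: 45,263 (Meridian-1), 42,240 (Helix-1), 41,094 (Helix-2), 39,655 (Helix-3), 36,198 (Meridian-2)
First bid not allocated: $31,570.
Allocation: Helix 3, Meridian 2. Every unit priced at $31,570.
Revenue = 5 × 31,570 = $157,850.

Total revenue: $157,850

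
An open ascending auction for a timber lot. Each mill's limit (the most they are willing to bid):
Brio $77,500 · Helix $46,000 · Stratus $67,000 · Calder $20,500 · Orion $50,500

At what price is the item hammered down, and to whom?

Limits in order: 77,500 (Brio) > 67,000 (Stratus) > 50,500 (Orion) > 46,000 (Helix) > 20,500 (Calder)
Bidding ends when Stratus exits at $67,000; Brio takes it.

Brio wins at $67,000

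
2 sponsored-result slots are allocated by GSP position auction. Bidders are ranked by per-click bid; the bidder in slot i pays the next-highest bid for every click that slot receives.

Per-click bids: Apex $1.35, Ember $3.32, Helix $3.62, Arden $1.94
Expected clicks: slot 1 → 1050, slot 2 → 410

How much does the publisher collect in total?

Total revenue: $4281.40

Ranked by bid: $3.62 (Helix) > $3.32 (Ember) > $1.94 (Arden) > …
Slot 1: Helix pays $3.32 × 1050 = $3486.00
Slot 2: Ember pays $1.94 × 410 = $795.40
Total = $4281.40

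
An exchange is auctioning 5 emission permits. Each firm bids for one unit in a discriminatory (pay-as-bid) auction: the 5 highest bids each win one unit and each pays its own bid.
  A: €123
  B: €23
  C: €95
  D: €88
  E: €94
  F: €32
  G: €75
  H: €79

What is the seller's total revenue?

Sorting: 123 (A), 95 (C), 94 (E), 88 (D), 79 (H), 75 (G), 32 (F), …
The 5 highest are A, C, E, D, H.
Total revenue = 123 + 95 + 94 + 88 + 79 = €479.

Total revenue: €479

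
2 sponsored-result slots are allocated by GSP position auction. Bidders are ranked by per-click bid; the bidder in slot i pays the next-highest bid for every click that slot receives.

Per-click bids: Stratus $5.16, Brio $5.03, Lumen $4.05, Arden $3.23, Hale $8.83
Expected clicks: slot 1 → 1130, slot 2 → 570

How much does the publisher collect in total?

Total revenue: $8697.90

Sorting advertisers: $8.83 (Hale) > $5.16 (Stratus) > $5.03 (Brio) > …
Slot 1: Hale pays $5.16 × 1130 = $5830.80
Slot 2: Stratus pays $5.03 × 570 = $2867.10
Total = $8697.90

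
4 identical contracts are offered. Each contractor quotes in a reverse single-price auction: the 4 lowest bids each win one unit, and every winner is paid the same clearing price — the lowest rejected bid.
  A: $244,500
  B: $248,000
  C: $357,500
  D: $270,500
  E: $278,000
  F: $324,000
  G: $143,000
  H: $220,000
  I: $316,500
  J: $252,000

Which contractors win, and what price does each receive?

Sorting: 143,000 (G), 220,000 (H), 244,500 (A), 248,000 (B), 252,000 (J), 270,500 (D), …
Winners (4 units): G, H, A, B.
Clearing price = lowest rejected bid = $252,000.

G, H, A, B; each is paid $252,000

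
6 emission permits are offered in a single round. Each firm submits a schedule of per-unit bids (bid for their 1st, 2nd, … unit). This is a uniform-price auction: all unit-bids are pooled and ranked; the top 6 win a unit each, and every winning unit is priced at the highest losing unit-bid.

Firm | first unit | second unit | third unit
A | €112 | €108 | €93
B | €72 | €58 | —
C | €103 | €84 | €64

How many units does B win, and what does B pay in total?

Merging the schedules and taking the best 6: 112 (A-1), 108 (A-2), 103 (C-1), 93 (A-3), 84 (C-2), 72 (B-1)
Highest rejected unit-bid = €64.
B wins 1 unit(s) at €64 each.

B: 1 unit, pays €64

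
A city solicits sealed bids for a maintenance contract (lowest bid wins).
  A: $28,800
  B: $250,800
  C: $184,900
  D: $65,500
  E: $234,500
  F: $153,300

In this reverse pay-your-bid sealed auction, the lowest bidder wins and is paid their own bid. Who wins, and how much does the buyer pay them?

Reverse pay-your-bid sealed auction: the lowest bidder wins and is paid their own bid.
Bids ranked: 28,800 (A) < 65,500 (D) < 153,300 (F) < 184,900 (C) < 234,500 (E) < 250,800 (B)
First-price: A is paid what they bid, $28,800.

A is paid $28,800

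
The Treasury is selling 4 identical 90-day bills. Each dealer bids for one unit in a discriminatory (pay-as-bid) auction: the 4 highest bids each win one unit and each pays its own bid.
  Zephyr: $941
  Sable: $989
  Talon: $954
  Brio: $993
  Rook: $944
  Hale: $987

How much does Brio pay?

Sorting: 993 (Brio), 989 (Sable), 987 (Hale), 954 (Talon), 944 (Rook), 941 (Zephyr)
The 4 highest are Brio, Sable, Hale, Talon.
Brio wins → own bid $993.

Brio pays $993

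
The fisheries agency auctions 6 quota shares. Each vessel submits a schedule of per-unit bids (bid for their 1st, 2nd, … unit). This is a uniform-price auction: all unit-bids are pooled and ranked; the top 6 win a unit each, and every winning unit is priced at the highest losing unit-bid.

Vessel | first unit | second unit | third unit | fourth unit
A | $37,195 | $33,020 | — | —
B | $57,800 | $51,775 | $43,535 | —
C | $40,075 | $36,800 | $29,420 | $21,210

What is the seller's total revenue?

Total revenue: $198,120

Pooled unit-bids ranked (top 6): 57,800 (B-1), 51,775 (B-2), 43,535 (B-3), 40,075 (C-1), 37,195 (A-1), 36,800 (C-2)
The (k+1)-th unit-bid is $33,020.
Allocation: A 1, B 3, C 2. Every unit priced at $33,020.
Revenue = 6 × 33,020 = $198,120.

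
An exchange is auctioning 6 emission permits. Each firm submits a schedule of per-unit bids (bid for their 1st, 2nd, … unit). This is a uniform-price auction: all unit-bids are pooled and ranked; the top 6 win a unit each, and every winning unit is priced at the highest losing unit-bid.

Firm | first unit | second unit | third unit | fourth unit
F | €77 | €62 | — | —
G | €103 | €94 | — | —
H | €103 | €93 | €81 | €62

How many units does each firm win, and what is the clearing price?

F 1, G 2, H 3; clearing price €62

Merging the schedules and taking the best 6: 103 (G-1), 103 (H-1), 94 (G-2), 93 (H-2), 81 (H-3), 77 (F-1)
First bid not allocated: €62.
Allocation: F 1, G 2, H 3.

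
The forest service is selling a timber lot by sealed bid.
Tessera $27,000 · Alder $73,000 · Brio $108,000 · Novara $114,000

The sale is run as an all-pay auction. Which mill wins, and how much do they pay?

Novara pays $114,000

Sorting bids: 114,000 (Novara) > 108,000 (Brio) > 73,000 (Alder) > 27,000 (Tessera)
Novara wins with the top bid; all bids are sunk regardless.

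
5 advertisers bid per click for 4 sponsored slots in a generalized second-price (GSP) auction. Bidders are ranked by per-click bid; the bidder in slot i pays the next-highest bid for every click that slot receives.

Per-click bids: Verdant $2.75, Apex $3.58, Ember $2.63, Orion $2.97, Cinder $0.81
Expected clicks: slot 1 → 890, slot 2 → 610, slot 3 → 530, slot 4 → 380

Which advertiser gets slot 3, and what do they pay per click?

Ranked by bid: $3.58 (Apex) > $2.97 (Orion) > $2.75 (Verdant) > $2.63 (Ember) > $0.81 (Cinder)
Slot 3 goes to the third-ranked bidder, Verdant, who pays the next bid down: $2.63/click.

Verdant; $2.63 per click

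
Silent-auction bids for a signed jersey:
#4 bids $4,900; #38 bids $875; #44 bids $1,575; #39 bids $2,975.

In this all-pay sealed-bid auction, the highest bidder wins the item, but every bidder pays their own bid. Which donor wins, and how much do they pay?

All-pay sealed-bid auction: the highest bidder wins the item, but every bidder pays their own bid.
Bids ranked: 4,900 (#4) > 2,975 (#39) > 1,575 (#44) > 875 (#38)
#4 wins with the top bid; all bids are sunk regardless.

#4 pays $4,900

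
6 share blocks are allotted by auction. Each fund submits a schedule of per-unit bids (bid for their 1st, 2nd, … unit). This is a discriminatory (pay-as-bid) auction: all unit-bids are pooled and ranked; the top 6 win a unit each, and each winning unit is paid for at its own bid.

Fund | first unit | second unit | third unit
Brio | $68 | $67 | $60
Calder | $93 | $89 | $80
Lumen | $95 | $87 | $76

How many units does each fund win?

Merging the schedules and taking the best 6: 95 (Lumen-1), 93 (Calder-1), 89 (Calder-2), 87 (Lumen-2), 80 (Calder-3), 76 (Lumen-3)
Next rejected bid: $68 (not a price — pay-as-bid).
Allocation: Calder 3, Lumen 3.

Calder 3, Lumen 3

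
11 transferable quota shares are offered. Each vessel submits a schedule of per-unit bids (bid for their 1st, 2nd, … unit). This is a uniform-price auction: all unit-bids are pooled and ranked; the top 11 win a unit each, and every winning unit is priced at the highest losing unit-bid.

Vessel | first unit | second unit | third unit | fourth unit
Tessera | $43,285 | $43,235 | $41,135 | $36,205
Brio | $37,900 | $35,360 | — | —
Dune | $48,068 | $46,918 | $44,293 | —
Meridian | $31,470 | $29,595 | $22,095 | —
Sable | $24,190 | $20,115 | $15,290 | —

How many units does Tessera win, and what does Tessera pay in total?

Tessera: 4 units, pays $96,760

All unit-bids, highest first — top 11: 48,068 (Dune-1), 46,918 (Dune-2), 44,293 (Dune-3), 43,285 (Tessera-1), 43,235 (Tessera-2), 41,135 (Tessera-3), 37,900 (Brio-1), 36,205 (Tessera-4), 35,360 (Brio-2), 31,470 (Meridian-1), 29,595 (Meridian-2)
Highest rejected unit-bid = $24,190.
Tessera wins 4 unit(s) at $24,190 each.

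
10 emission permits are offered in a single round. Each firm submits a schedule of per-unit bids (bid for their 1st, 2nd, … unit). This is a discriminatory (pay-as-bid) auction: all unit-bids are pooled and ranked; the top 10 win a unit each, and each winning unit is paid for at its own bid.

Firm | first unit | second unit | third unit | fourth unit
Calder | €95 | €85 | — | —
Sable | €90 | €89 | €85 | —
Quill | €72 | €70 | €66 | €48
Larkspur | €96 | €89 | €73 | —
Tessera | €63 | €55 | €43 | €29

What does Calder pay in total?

Merging the schedules and taking the best 10: 96 (Larkspur-1), 95 (Calder-1), 90 (Sable-1), 89 (Sable-2), 89 (Larkspur-2), 85 (Calder-2), 85 (Sable-3), 73 (Larkspur-3), 72 (Quill-1), 70 (Quill-2)
Next rejected bid: €66 (not a price — pay-as-bid).
Calder's winning unit-bids: 95 + 85 = €180.

Calder pays €180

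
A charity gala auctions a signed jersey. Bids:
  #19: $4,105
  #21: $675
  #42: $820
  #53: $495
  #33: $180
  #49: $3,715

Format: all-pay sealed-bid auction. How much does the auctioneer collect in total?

Total revenue: $9,990

All-pay sealed-bid auction: the highest bidder wins the item, but every bidder pays their own bid.
Sorting bids: 4,105 (#19) > 3,715 (#49) > 820 (#42) > 675 (#21) > 495 (#53) > 180 (#33)
Every bidder forfeits their bid regardless of winning.
Revenue = 4,105 + 675 + 820 + 495 + 180 + 3,715 = $9,990.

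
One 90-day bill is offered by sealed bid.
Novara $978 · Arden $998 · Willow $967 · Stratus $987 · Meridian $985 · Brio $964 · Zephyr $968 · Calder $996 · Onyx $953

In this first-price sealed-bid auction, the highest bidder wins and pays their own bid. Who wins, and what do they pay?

First-price sealed-bid auction: the highest bidder wins and pays their own bid.
Bids in order: 998 (Arden) > 996 (Calder) > 987 (Stratus) > 985 (Meridian) > 978 (Novara) > 968 (Zephyr) > …
Arden has the highest bid and pays exactly that: $998.

Arden pays $998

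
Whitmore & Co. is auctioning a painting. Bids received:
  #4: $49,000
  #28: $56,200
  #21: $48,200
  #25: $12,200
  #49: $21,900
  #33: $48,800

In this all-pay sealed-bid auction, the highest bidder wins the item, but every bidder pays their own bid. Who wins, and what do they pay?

Sorting bids: 56,200 (#28) > 49,000 (#4) > 48,800 (#33) > 48,200 (#21) > 21,900 (#49) > 12,200 (#25)
#28 wins with the top bid; all bids are sunk regardless.

#28 pays $56,200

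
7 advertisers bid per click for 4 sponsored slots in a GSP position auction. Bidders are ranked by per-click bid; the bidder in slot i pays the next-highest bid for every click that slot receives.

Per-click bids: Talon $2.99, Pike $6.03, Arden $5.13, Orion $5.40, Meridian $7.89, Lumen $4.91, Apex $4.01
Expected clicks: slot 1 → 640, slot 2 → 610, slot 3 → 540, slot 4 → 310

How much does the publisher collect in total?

Sorting advertisers: $7.89 (Meridian) > $6.03 (Pike) > $5.40 (Orion) > $5.13 (Arden) > $4.91 (Lumen) > …
Slot 1: Meridian pays $6.03 × 640 = $3859.20
Slot 2: Pike pays $5.40 × 610 = $3294.00
Slot 3: Orion pays $5.13 × 540 = $2770.20
Slot 4: Arden pays $4.91 × 310 = $1522.10
Total = $11445.50

Total revenue: $11445.50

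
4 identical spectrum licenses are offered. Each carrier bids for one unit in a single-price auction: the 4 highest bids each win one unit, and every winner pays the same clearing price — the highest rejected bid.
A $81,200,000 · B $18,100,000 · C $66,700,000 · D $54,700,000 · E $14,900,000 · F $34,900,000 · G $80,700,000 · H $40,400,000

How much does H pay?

H pays $0

Sorting: 81,200,000 (A), 80,700,000 (G), 66,700,000 (C), 54,700,000 (D), 40,400,000 (H), 34,900,000 (F), …
The 4 highest are A, G, C, D.
First losing bid is H's $40,400,000, which sets the uniform price.
H does not win → pays $0.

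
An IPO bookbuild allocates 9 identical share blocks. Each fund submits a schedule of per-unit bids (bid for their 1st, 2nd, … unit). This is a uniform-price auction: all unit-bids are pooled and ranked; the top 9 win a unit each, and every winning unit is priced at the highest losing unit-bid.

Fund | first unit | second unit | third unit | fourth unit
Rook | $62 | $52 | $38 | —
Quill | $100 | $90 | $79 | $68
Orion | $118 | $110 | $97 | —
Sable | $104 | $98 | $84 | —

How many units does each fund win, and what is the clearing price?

Orion 3, Quill 3, Sable 3; clearing price $68

Merging the schedules and taking the best 9: 118 (Orion-1), 110 (Orion-2), 104 (Sable-1), 100 (Quill-1), 98 (Sable-2), 97 (Orion-3), 90 (Quill-2), 84 (Sable-3), 79 (Quill-3)
The (k+1)-th unit-bid is $68.
Allocation: Orion 3, Quill 3, Sable 3.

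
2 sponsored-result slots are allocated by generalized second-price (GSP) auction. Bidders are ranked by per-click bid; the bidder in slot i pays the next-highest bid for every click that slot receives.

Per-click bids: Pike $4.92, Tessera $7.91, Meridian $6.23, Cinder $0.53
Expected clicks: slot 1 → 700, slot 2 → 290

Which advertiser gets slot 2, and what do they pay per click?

Per-click bids in order: $7.91 (Tessera) > $6.23 (Meridian) > $4.92 (Pike) > …
Slot 2 goes to the second-ranked bidder, Meridian, who pays the next bid down: $4.92/click.

Meridian; $4.92 per click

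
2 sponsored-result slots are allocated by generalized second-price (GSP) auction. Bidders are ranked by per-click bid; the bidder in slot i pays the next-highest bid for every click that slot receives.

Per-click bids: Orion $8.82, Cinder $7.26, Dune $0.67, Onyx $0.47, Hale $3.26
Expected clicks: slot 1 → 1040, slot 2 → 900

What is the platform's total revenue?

Ranked by bid: $8.82 (Orion) > $7.26 (Cinder) > $3.26 (Hale) > …
Slot 1: Orion pays $7.26 × 1040 = $7550.40
Slot 2: Cinder pays $3.26 × 900 = $2934.00
Total = $10484.40

Total revenue: $10484.40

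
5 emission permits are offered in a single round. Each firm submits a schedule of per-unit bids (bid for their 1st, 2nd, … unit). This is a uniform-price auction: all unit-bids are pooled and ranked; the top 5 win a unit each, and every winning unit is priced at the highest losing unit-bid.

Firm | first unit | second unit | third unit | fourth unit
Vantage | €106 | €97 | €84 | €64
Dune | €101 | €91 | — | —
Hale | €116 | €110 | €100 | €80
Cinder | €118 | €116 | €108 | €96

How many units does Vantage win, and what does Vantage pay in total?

Vantage: 0 units, pays €0

Merging the schedules and taking the best 5: 118 (Cinder-1), 116 (Hale-1), 116 (Cinder-2), 110 (Hale-2), 108 (Cinder-3)
First bid not allocated: €106.
Vantage wins 0 unit(s) at €106 each.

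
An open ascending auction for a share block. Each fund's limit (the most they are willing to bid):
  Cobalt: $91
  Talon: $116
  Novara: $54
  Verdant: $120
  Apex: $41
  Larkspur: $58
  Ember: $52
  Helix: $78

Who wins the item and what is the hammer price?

Sorting limits: 120 (Verdant) > 116 (Talon) > 91 (Cobalt) > 78 (Helix) > 58 (Larkspur) > 54 (Novara) > …
Talon is the last rival to drop out, at $116; Verdant remains and wins at that price.

Verdant wins at $116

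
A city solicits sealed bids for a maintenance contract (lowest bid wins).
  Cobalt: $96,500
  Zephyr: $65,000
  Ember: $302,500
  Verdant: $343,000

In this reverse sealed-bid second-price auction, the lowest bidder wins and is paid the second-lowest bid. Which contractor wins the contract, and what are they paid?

Rule: the lowest bidder wins and is paid the second-lowest bid.
Bids ranked: 65,000 (Zephyr) < 96,500 (Cobalt) < 302,500 (Ember) < 343,000 (Verdant)
Zephyr wins with the lowest bid; price is set by the runner-up at $96,500.

Zephyr is paid $96,500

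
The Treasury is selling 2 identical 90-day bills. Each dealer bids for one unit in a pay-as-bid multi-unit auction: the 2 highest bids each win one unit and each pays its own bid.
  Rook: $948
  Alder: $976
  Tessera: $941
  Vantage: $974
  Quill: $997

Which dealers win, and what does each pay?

Quill $997, Alder $976

Bids ranked high→low: 997 (Quill), 976 (Alder), 974 (Vantage), 948 (Rook), …
Winners (2 units): Quill, Alder.
Each winner pays its own bid: Quill $997, Alder $976.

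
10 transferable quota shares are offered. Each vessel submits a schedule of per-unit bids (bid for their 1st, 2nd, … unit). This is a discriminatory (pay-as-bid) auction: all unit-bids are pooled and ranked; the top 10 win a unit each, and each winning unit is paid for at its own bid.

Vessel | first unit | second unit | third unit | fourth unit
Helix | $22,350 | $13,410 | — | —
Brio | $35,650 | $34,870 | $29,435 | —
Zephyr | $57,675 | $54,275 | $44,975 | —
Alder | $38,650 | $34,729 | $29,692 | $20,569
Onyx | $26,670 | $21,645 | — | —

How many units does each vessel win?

Alder 3, Brio 3, Onyx 1, Zephyr 3

All unit-bids, highest first — top 10: 57,675 (Zephyr-1), 54,275 (Zephyr-2), 44,975 (Zephyr-3), 38,650 (Alder-1), 35,650 (Brio-1), 34,870 (Brio-2), 34,729 (Alder-2), 29,692 (Alder-3), 29,435 (Brio-3), 26,670 (Onyx-1)
Next rejected bid: $22,350 (not a price — pay-as-bid).
Allocation: Alder 3, Brio 3, Onyx 1, Zephyr 3.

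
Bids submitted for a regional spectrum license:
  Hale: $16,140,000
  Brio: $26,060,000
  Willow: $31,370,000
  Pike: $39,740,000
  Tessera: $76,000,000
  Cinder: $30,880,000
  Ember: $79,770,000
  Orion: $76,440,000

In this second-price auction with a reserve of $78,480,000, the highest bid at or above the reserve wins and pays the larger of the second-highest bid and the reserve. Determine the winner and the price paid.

Bids ranked: 79,770,000 (Ember) > 76,440,000 (Orion) > 76,000,000 (Tessera) > 39,740,000 (Pike) > 31,370,000 (Willow) > 30,880,000 (Cinder) > …
Ember has the top bid at or above the reserve ($79,770,000).
max(second-highest $76,440,000, reserve $78,480,000) = $78,480,000.

Ember pays $78,480,000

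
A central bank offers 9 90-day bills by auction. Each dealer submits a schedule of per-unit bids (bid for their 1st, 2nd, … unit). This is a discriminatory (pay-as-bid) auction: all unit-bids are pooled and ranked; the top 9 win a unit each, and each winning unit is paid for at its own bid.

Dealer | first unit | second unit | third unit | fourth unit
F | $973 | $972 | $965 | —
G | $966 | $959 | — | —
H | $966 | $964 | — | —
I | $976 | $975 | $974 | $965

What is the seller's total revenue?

Total revenue: $8,732

Merging the schedules and taking the best 9: 976 (I-1), 975 (I-2), 974 (I-3), 973 (F-1), 972 (F-2), 966 (G-1), 966 (H-1), 965 (F-3), 965 (I-4)
Next rejected bid: $964 (not a price — pay-as-bid).
Each winning unit pays its own bid.
Revenue = 976 + 975 + 974 + 973 + 972 + 966 + 966 + 965 + 965 = $8,732.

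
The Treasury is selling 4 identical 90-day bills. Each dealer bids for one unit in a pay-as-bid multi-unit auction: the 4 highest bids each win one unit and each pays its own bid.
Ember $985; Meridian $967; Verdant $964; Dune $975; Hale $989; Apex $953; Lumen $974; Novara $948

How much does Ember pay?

Ember pays $985

Sorting: 989 (Hale), 985 (Ember), 975 (Dune), 974 (Lumen), 967 (Meridian), 964 (Verdant), …
Top 4: Hale, Ember, Dune, Lumen.
Ember wins → own bid $985.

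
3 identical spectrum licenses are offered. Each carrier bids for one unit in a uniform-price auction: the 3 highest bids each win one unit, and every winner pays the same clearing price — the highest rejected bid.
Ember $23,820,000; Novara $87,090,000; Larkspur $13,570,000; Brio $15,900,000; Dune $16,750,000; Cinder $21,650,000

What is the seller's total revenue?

Sorting: 87,090,000 (Novara), 23,820,000 (Ember), 21,650,000 (Cinder), 16,750,000 (Dune), 15,900,000 (Brio), …
The 3 highest are Novara, Ember, Cinder.
Highest unsuccessful bid: $16,750,000 → clearing price.
Total revenue = 3 × $16,750,000 = $50,250,000.

Total revenue: $50,250,000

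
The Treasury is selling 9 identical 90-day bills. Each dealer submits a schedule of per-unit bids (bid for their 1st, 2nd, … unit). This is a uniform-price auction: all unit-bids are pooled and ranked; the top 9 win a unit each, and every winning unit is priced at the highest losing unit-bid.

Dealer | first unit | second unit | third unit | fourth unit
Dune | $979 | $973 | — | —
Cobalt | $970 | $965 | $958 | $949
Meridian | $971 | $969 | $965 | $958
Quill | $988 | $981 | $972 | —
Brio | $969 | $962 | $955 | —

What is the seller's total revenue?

Pooled unit-bids ranked (top 9): 988 (Quill-1), 981 (Quill-2), 979 (Dune-1), 973 (Dune-2), 972 (Quill-3), 971 (Meridian-1), 970 (Cobalt-1), 969 (Meridian-2), 969 (Brio-1)
Highest rejected unit-bid = $965.
Allocation: Brio 1, Cobalt 1, Dune 2, Meridian 2, Quill 3. Every unit priced at $965.
Revenue = 9 × 965 = $8,685.

Total revenue: $8,685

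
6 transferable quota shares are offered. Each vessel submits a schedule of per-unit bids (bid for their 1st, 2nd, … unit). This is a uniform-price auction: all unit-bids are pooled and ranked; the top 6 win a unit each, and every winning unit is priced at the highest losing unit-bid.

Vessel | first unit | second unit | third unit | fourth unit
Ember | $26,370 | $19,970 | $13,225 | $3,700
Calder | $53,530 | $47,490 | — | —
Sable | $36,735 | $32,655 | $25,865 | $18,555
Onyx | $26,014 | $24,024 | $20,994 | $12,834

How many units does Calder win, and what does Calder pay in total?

Merging the schedules and taking the best 6: 53,530 (Calder-1), 47,490 (Calder-2), 36,735 (Sable-1), 32,655 (Sable-2), 26,370 (Ember-1), 26,014 (Onyx-1)
First bid not allocated: $25,865.
Calder wins 2 unit(s) at $25,865 each.

Calder: 2 units, pays $51,730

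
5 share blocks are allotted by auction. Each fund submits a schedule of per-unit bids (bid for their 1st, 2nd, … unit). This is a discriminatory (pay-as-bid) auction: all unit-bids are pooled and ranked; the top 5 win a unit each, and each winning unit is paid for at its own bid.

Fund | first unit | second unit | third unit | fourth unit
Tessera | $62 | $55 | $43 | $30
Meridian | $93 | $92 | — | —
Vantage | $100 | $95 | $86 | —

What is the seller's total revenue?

Total revenue: $466

Pooled unit-bids ranked (top 5): 100 (Vantage-1), 95 (Vantage-2), 93 (Meridian-1), 92 (Meridian-2), 86 (Vantage-3)
Next rejected bid: $62 (not a price — pay-as-bid).
Each winning unit pays its own bid.
Revenue = 100 + 95 + 93 + 92 + 86 = $466.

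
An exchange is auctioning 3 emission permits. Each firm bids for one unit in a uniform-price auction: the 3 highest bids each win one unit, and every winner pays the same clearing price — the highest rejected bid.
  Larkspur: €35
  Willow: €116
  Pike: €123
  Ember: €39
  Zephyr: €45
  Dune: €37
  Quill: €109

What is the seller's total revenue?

Bids ranked high→low: 123 (Pike), 116 (Willow), 109 (Quill), 45 (Zephyr), 39 (Ember), …
Winners (3 units): Pike, Willow, Quill.
Highest unsuccessful bid: €45 → clearing price.
Total revenue = 3 × €45 = €135.

Total revenue: €135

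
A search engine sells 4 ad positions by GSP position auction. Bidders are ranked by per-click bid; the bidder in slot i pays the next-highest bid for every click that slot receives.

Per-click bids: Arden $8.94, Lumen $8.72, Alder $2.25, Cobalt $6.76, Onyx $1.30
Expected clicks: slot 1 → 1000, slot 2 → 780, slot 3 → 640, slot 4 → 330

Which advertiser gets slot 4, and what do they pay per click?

Alder; $1.30 per click

Ranked by bid: $8.94 (Arden) > $8.72 (Lumen) > $6.76 (Cobalt) > $2.25 (Alder) > $1.30 (Onyx)
Slot 4 goes to the fourth-ranked bidder, Alder, who pays the next bid down: $1.30/click.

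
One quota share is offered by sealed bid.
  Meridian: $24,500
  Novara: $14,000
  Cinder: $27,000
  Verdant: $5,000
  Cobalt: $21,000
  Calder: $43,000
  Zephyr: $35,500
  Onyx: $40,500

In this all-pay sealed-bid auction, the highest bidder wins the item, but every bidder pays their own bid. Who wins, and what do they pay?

Bids ranked: 43,000 (Calder) > 40,500 (Onyx) > 35,500 (Zephyr) > 27,000 (Cinder) > 24,500 (Meridian) > 21,000 (Cobalt) > …
Calder wins with the top bid; all bids are sunk regardless.

Calder pays $43,000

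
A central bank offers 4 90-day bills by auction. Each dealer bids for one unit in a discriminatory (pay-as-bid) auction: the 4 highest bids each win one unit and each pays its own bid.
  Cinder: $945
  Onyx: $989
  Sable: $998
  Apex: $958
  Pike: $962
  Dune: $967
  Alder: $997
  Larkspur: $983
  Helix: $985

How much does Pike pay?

Pike pays $0

Sorting: 998 (Sable), 997 (Alder), 989 (Onyx), 985 (Helix), 983 (Larkspur), 967 (Dune), …
Top 4: Sable, Alder, Onyx, Helix.
Pike does not win → $0.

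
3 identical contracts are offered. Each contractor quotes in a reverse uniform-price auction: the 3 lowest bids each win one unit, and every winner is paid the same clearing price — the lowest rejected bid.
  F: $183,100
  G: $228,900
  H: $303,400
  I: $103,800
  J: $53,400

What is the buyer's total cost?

Ordering the bids: 53,400 (J), 103,800 (I), 183,100 (F), 228,900 (G), 303,400 (H)
Lowest 3: J, I, F.
Lowest unsuccessful bid: $228,900 → clearing price.
Total cost = 3 × $228,900 = $686,700.

Total cost: $686,700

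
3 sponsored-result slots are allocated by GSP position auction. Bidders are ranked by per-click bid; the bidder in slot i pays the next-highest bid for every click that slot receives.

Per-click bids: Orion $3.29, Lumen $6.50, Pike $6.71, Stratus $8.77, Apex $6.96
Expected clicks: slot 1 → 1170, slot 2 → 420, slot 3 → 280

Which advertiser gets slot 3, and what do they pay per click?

Sorting advertisers: $8.77 (Stratus) > $6.96 (Apex) > $6.71 (Pike) > $6.50 (Lumen) > …
Slot 3 goes to the third-ranked bidder, Pike, who pays the next bid down: $6.50/click.

Pike; $6.50 per click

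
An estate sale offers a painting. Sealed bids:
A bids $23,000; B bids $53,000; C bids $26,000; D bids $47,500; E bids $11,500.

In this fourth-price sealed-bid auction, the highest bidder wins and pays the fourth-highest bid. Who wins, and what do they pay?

B pays $23,000

Fourth-price sealed-bid auction: the highest bidder wins and pays the fourth-highest bid.
Sorting bids: 53,000 (B) > 47,500 (D) > 26,000 (C) > 23,000 (A) > 11,500 (E)
B is highest; pays the fourth-highest bid, $23,000.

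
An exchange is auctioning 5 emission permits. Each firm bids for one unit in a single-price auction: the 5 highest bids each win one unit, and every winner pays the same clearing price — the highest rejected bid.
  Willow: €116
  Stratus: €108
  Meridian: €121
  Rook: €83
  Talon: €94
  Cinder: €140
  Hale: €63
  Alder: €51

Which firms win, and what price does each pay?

Cinder, Meridian, Willow, Stratus, Talon; each pays €83

Bids ranked high→low: 140 (Cinder), 121 (Meridian), 116 (Willow), 108 (Stratus), 94 (Talon), 83 (Rook), 63 (Hale), …
Top 5: Cinder, Meridian, Willow, Stratus, Talon.
First losing bid is Rook's €83, which sets the uniform price.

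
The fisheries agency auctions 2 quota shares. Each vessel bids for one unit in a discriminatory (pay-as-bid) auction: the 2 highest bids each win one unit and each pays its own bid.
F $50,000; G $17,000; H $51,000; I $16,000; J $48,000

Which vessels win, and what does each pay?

H $51,000, F $50,000

Bids ranked high→low: 51,000 (H), 50,000 (F), 48,000 (J), 17,000 (G), …
Winners (2 units): H, F.
Each winner pays its own bid: H $51,000, F $50,000.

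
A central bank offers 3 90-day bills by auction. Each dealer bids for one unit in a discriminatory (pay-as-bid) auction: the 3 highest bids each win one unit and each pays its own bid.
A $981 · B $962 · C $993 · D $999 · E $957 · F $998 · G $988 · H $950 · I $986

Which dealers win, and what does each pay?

D $999, F $998, C $993

Ordering the bids: 999 (D), 998 (F), 993 (C), 988 (G), 986 (I), …
Winners (3 units): D, F, C.
Each winner pays its own bid: D $999, F $998, C $993.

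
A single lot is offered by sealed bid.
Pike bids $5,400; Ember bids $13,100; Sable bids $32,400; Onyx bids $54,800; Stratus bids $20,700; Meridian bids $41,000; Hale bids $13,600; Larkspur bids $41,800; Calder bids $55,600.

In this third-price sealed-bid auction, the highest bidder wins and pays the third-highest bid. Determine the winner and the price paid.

Bids ranked: 55,600 (Calder) > 54,800 (Onyx) > 41,800 (Larkspur) > 41,000 (Meridian) > 32,400 (Sable) > 20,700 (Stratus) > …
Calder is highest; pays the third-highest bid, $41,800.

Calder pays $41,800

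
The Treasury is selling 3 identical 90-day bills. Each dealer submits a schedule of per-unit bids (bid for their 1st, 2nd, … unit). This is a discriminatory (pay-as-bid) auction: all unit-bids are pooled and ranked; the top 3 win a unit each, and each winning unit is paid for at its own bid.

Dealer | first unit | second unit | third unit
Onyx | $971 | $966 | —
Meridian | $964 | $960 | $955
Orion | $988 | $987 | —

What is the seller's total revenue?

Pooled unit-bids ranked (top 3): 988 (Orion-1), 987 (Orion-2), 971 (Onyx-1)
Next rejected bid: $966 (not a price — pay-as-bid).
Each winning unit pays its own bid.
Revenue = 988 + 987 + 971 = $2,946.

Total revenue: $2,946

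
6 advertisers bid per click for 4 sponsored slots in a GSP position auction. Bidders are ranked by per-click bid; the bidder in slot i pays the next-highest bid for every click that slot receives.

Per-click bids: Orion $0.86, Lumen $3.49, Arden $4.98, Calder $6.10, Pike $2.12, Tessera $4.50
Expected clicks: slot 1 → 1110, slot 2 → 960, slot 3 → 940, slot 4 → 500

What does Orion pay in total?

Orion pays $0.00

Per-click bids in order: $6.10 (Calder) > $4.98 (Arden) > $4.50 (Tessera) > $3.49 (Lumen) > $2.12 (Pike) > …
Orion ranks below slot 4 → no slot, pays nothing.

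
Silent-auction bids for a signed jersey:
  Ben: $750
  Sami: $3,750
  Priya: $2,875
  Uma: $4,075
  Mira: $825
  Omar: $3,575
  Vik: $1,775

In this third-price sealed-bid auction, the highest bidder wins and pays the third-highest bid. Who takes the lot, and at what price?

Uma pays $3,575

Rule: the highest bidder wins and pays the third-highest bid.
Sorting bids: 4,075 (Uma) > 3,750 (Sami) > 3,575 (Omar) > 2,875 (Priya) > 1,775 (Vik) > 825 (Mira) > …
Uma is highest; pays the third-highest bid, $3,575.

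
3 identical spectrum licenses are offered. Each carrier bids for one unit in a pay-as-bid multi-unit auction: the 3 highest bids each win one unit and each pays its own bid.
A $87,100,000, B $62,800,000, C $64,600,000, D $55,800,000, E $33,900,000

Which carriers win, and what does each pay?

A $87,100,000, C $64,600,000, B $62,800,000

Sorting: 87,100,000 (A), 64,600,000 (C), 62,800,000 (B), 55,800,000 (D), 33,900,000 (E)
Winners (3 units): A, C, B.
Each winner pays its own bid: A $87,100,000, C $64,600,000, B $62,800,000.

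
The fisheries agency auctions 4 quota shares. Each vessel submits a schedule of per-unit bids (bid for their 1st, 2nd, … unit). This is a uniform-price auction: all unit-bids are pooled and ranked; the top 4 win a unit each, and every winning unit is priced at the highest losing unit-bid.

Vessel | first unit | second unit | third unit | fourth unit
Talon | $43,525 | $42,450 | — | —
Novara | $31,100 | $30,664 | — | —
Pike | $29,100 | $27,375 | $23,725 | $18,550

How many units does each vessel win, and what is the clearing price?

Merging the schedules and taking the best 4: 43,525 (Talon-1), 42,450 (Talon-2), 31,100 (Novara-1), 30,664 (Novara-2)
First bid not allocated: $29,100.
Allocation: Novara 2, Talon 2.

Novara 2, Talon 2; clearing price $29,100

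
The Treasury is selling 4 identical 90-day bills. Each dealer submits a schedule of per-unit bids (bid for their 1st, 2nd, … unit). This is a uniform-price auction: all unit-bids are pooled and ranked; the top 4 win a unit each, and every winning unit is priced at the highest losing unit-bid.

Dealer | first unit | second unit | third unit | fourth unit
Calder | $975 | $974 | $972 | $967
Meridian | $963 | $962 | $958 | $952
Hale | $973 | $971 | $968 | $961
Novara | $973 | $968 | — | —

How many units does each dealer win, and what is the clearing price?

Calder 2, Hale 1, Novara 1; clearing price $972

All unit-bids, highest first — top 4: 975 (Calder-1), 974 (Calder-2), 973 (Hale-1), 973 (Novara-1)
Highest rejected unit-bid = $972.
Allocation: Calder 2, Hale 1, Novara 1.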